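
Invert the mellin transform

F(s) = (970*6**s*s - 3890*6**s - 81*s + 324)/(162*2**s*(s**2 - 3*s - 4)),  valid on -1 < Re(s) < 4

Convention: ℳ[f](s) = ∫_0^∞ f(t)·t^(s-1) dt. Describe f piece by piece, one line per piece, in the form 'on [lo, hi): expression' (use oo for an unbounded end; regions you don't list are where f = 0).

the 3 pieces separated at 1/2, 3 each add one integral
segment 0 to 1/2 holds t; add its integral
over [1/2, 3), the kernel integral of 2*t enters the sum
the [3, ∞) slice contributes ∫ t**(-4)·t^(s-1) dt

on [0, 1/2): t
on [1/2, 3): 2*t
on [3, oo): t**(-4)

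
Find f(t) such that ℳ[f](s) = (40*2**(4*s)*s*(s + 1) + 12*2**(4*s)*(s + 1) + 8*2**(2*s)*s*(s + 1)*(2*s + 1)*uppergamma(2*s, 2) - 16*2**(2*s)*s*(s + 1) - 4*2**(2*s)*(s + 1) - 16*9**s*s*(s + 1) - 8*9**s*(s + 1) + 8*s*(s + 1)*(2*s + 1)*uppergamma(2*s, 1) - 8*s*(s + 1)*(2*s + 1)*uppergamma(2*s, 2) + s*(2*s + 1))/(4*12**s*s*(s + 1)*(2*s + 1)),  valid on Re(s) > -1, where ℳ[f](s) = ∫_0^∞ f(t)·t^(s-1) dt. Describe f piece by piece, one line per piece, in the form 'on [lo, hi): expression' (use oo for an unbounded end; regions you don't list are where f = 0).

on [0, 1/12): 3*t
on [1/12, 1/3): exp(-2*sqrt(3)*sqrt(t))
on [1/3, 3/4): sqrt(3)*sqrt(t) + 1
on [3/4, 4/3): sqrt(3)*sqrt(t) + 3
on [4/3, oo): exp(-sqrt(3)*sqrt(t))

undo the common scale on t: t on [0, 1/4); exp(-2*sqrt(t)) on [1/4, 1); sqrt(t) + 1 on [1, 9/4); …
peel off the power substitution: t**2 on [0, 1/2); exp(-2*t) on [1/2, 1); t + 1 on [1, 3/2); …
decompose at 1/12, 1/3, 3/4, 4/3; ℳ[f](s) sums the 5 pieces' integrals
∫ 3*t·t^(s-1) over [0, 1/12)
∫ over [1/12, 1/3) of exp(-2*sqrt(3)*sqrt(t))·t^(s-1) joins the sum
segment [1/3, 3/4) carries (sqrt(3)*sqrt(t) + 1); integrate it
the [3/4, 4/3) slice contributes ∫ (sqrt(3)*sqrt(t) + 3)·t^(s-1) dt
between 4/3 and ∞ the integrand is exp(-sqrt(3)*sqrt(t))·t^(s-1)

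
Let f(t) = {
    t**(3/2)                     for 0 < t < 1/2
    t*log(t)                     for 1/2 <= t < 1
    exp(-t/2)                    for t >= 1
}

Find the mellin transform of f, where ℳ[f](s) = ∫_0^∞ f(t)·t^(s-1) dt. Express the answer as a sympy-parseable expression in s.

along the cuts 1/2, 1, ℳ[f](s) splits into 3 integrals
segment 0 to 1/2 holds t**(3/2); add its integral
segment 1/2 to 1 holds t*log(t); add its integral
segment 1 to ∞ holds exp(-t/2); add its integral

(2*2**(2*s)*(2*s + 3)*(s**2 + 2*s + 1)*uppergamma(s, 1/2) - 2*2**s*(2*s + 3) + s*(2*s + 3)*log(2) + 2*s + (2*s + 3)*log(2) + sqrt(2)*(s**2 + 2*s + 1) + 3)/(2*2**s*(2*s + 3)*(s**2 + 2*s + 1))
  Re(s) > -3/2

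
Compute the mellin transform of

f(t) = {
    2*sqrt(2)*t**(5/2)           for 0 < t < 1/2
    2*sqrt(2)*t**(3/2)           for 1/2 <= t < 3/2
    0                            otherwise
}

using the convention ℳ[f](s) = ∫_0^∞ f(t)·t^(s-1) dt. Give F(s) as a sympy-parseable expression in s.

(3**(s + 3/2)*(4*s + 10) - 2*s - 7)/(2**s*(2*s + 3)*(2*s + 5))
  Re(s) > -5/2

peel off the shared t-power: 2*sqrt(2)*t**(3/2) on [0, 1/2); 2*sqrt(2)*sqrt(t) on [1/2, 3/2)
reversing the common scale on t: t**(3/2) on [0, 1); 2*sqrt(t) on [1, 3)
split f at 1/2: ℳ[f](s) collects 2 kernel integrals
on [0, 1/2) integrate f = 2*sqrt(2)*t**(5/2) against the kernel
segment 1/2 to 3/2 holds 2*sqrt(2)*t**(3/2); add its integral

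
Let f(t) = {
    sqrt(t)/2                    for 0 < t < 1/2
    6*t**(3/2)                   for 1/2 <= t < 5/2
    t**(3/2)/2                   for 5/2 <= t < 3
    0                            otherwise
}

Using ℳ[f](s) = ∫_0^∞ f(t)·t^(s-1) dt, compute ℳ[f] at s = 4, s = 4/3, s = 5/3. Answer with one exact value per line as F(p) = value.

cuts at 1/2, 5/2: linearity sums the 3 kernel integrals
over [0, 1/2), the kernel integral of sqrt(t)/2 enters the sum
between 1/2 and 5/2 the integrand is 6*t**(3/2)·t^(s-1)
for t in [5/2, 3): the term is ∫ t**(3/2)/2·t^(s-1)

F(4) = -43*sqrt(2)/3168 + 243*sqrt(3)/11 + 3125*sqrt(10)/64
F(4/3) = -147*2**(1/6)/748 + 27*3**(5/6)/17 + 825*2**(1/6)*5**(5/6)/136
F(5/3) = -177*2**(5/6)/1976 + 81*3**(1/6)/19 + 4125*2**(5/6)*5**(1/6)/304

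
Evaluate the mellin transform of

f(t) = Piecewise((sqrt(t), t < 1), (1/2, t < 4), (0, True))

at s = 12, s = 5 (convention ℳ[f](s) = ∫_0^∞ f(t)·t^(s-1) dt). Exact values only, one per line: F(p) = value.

F(12) = 139810141/200
F(5) = 11273/110

invert the power substitution to get t on [0, 1); 1/2 on [1, 2)
slice at 1, transform all 2 pieces, and sum them
on [0, 1) integrate f = sqrt(t) against the kernel
piece [1, 4): integrate 1/2 against the kernel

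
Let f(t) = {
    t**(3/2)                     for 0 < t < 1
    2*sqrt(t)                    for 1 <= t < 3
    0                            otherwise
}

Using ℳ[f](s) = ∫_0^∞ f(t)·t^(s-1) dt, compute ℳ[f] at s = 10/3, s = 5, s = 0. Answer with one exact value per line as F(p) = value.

split f at 1: ℳ[f](s) collects 2 kernel integrals
on [0, 1): add ∫ t**(3/2)·t^(s-1) dt
segment 1 to 3 holds 2*sqrt(t); add its integral

F(10/3) = -210/667 + 324*3**(5/6)/23
F(5) = -30/143 + 972*sqrt(3)/11
F(0) = -10/3 + 4*sqrt(3)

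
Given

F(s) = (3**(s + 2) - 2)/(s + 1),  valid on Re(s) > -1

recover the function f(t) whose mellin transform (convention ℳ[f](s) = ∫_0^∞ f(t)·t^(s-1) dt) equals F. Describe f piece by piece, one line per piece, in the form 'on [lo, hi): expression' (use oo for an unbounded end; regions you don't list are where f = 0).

breakpoints 1: one integral from each of the 2 segments
[0, 1) adds the kernel integral of t
on [1, 3) integrate f = 3*t against the kernel

on [0, 1): t
on [1, 3): 3*t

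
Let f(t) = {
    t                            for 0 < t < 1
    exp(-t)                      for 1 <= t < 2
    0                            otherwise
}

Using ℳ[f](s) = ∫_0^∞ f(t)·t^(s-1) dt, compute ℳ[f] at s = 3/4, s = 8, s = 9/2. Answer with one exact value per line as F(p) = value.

F(3/4) = -uppergamma(3/4, 2) + uppergamma(3/4, 1) + 4/7
F(8) = -37200*exp(-2) + 1/9 + 13700*exp(-1)
F(9/2) = (-9262*sqrt(2) + (-1155*sqrt(pi)*erfc(sqrt(2)) + 32 + 1155*sqrt(pi)*erfc(1))*exp(2) + 4642*E)*exp(-2)/176

decompose at 1; ℳ[f](s) sums the 2 pieces' integrals
on [0, 1) integrate f = t against the kernel
on [1, 2) integrate f = exp(-t) against the kernel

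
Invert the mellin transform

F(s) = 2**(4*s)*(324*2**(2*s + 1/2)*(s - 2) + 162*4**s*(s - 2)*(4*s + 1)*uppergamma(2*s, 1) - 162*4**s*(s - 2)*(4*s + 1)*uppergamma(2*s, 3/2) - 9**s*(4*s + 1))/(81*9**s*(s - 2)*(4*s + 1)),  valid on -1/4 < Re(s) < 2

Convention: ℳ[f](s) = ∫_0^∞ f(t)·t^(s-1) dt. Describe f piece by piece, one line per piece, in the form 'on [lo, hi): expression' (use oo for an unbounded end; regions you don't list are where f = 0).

strip the power substitution: sqrt(3)*sqrt(t)/2 on [0, 8/3); exp(-3*t/8) on [8/3, 4); 256/(81*t**4) on [4, ∞)
peel off the common scale on t: sqrt(2)*sqrt(t)/2 on [0, 4); exp(-t/4) on [4, 6); 16/t**4 on [6, ∞)
invert the common scale on t to get sqrt(t) on [0, 2); exp(-t/2) on [2, 3); t**(-4) on [3, ∞)
split f at 64/9, 16: ℳ[f](s) collects 3 kernel integrals
on [0, 64/9): add ∫ sqrt(3)*t**(1/4)/2·t^(s-1) dt
piece [64/9, 16): integrate exp(-3*sqrt(t)/8) against the kernel
for t in [16, ∞): the term is ∫ 256/(81*t**2)·t^(s-1)

on [0, 64/9): sqrt(3)*t**(1/4)/2
on [64/9, 16): exp(-3*sqrt(t)/8)
on [16, oo): 256/(81*t**2)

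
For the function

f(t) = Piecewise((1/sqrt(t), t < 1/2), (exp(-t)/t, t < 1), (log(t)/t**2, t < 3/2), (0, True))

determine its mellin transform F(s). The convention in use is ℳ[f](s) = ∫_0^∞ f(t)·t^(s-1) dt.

(9*2**s*(2*s - 1)*(-2*s + (s - 1)**2 + 3)*uppergamma(s - 1, 1/2) - 9*2**s*(2*s - 1)*(-2*s + (s - 1)**2 + 3)*uppergamma(s - 1, 1) + 9*2**s*(2*s - 1) + 4*3**s*(1 - 2*s) + 3**s*(s - 1)*(2*s - 1)*(-4*log(2) + 4*log(3)) + 3**s*(2*s - 1)*(-4*log(3) + 4*log(2)) + 18*sqrt(2)*(-2*s + (s - 1)**2 + 3))/(9*2**s*(2*s - 1)*(-2*s + (s - 1)**2 + 3))
  Re(s) > 1/2

back out the shared t-power: sqrt(t) on [0, 1/2); exp(-t) on [1/2, 1); log(t)/t on [1, 3/2)
cuts at 1/2, 1: linearity sums the 3 kernel integrals
over [0, 1/2), the kernel integral of 1/sqrt(t) enters the sum
segment 1/2 to 1 holds exp(-t)/t; add its integral
between 1 and 3/2 the integrand is log(t)/t**2·t^(s-1)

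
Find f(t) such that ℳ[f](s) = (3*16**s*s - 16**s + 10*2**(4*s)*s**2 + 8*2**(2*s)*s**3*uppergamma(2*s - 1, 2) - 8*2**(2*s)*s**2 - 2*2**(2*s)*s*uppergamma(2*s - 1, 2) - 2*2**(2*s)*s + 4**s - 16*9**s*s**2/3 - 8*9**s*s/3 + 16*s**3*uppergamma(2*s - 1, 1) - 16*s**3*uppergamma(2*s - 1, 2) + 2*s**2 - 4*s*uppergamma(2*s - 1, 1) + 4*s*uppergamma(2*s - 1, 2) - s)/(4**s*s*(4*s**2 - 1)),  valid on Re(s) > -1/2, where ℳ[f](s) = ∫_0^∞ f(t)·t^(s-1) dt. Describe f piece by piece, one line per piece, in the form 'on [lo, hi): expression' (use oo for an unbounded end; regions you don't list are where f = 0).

strip the power substitution: t on [0, 1/2); exp(-2*t)/t on [1/2, 1); (t + 1)/t on [1, 3/2); …
back out the shared t-power: t**2 on [0, 1/2); exp(-2*t) on [1/2, 1); t + 1 on [1, 3/2); …
integrate the 5 segments split at 1/4, 1, 9/4, 4, then add the results
over [0, 1/4), the kernel integral of sqrt(t) enters the sum
for t in [1/4, 1): the term is ∫ exp(-2*sqrt(t))/sqrt(t)·t^(s-1)
[1, 9/4) adds the kernel integral of (sqrt(t) + 1)/sqrt(t)
for t in [9/4, 4): the term is ∫ (sqrt(t) + 3)/sqrt(t)·t^(s-1)
on [4, ∞) integrate f = exp(-sqrt(t))/sqrt(t) against the kernel

on [0, 1/4): sqrt(t)
on [1/4, 1): exp(-2*sqrt(t))/sqrt(t)
on [1, 9/4): (sqrt(t) + 1)/sqrt(t)
on [9/4, 4): (sqrt(t) + 3)/sqrt(t)
on [4, oo): exp(-sqrt(t))/sqrt(t)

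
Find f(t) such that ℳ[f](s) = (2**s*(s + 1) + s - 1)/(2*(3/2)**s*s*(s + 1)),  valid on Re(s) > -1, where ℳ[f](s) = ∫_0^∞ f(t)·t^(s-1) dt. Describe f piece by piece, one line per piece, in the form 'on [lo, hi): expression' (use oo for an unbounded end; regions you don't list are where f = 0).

on [0, 2/3): 3*t/2
on [2/3, 4/3): 1/2

reversing the common scale on t: t on [0, 1); 1/2 on [1, 2)
decompose at 2/3; ℳ[f](s) sums the 2 pieces' integrals
piece [0, 2/3): integrate 3*t/2 against the kernel
∫ over [2/3, 4/3) of 1/2·t^(s-1) joins the sum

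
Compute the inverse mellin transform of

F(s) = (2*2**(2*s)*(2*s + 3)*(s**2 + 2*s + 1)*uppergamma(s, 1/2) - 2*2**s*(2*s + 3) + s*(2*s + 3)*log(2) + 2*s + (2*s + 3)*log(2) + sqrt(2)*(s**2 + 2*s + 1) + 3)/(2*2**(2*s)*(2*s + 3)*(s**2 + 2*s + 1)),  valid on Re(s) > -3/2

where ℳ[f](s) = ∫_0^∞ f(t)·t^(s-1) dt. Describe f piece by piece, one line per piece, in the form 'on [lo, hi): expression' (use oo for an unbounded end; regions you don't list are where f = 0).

invert the common scale on t to get t**(3/2) on [0, 1/2); t*log(t) on [1/2, 1); exp(-t/2) on [1, ∞)
integrate the 3 segments split at 1/4, 1/2, then add the results
on [0, 1/4) integrate f = 2*sqrt(2)*t**(3/2) against the kernel
for t in [1/4, 1/2): the term is ∫ 2*t*log(2*t)·t^(s-1)
for t in [1/2, ∞): the term is ∫ exp(-t)·t^(s-1)

on [0, 1/4): 2*sqrt(2)*t**(3/2)
on [1/4, 1/2): 2*t*log(2*t)
on [1/2, oo): exp(-t)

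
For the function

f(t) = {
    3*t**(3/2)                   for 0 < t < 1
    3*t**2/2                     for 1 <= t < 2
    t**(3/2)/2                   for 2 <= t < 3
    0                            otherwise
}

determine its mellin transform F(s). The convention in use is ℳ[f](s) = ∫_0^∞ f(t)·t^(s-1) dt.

(12*2**s*(2*s + 3) - 4*2**(s + 1/2)*(s + 2) + 6*3**(s + 1/2)*(s + 2) + 6*s + 15)/(2*(s + 2)*(2*s + 3))
  Re(s) > -3/2

cuts at 1, 2: linearity sums the 3 kernel integrals
on [0, 1): add ∫ 3*t**(3/2)·t^(s-1) dt
over [1, 2), the kernel integral of 3*t**2/2 enters the sum
on [2, 3): add ∫ t**(3/2)/2·t^(s-1) dt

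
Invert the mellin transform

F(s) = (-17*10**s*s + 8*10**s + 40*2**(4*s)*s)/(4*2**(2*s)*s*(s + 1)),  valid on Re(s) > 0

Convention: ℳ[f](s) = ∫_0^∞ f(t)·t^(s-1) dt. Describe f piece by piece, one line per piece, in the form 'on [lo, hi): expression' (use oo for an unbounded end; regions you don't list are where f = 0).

linearity at 5/2 turns ℳ[f](s) into 2 summed integrals
on [0, 5/2) integrate f = 2 against the kernel
∫ 5*t/2·t^(s-1) over [5/2, 4)

on [0, 5/2): 2
on [5/2, 4): 5*t/2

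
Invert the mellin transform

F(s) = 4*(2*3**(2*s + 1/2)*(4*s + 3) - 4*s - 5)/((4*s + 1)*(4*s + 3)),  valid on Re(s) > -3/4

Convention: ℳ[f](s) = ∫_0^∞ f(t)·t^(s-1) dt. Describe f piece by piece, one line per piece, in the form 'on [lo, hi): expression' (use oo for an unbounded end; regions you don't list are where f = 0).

on [0, 1): t**(3/4)
on [1, 9): 2*t**(1/4)

invert the power substitution to get t**(3/2) on [0, 1); 2*sqrt(t) on [1, 3)
summing 2 kernel integrals split by 1 yields ℳ[f](s)
[0, 1) adds the kernel integral of t**(3/4)
on [1, 9) integrate f = 2*t**(1/4) against the kernel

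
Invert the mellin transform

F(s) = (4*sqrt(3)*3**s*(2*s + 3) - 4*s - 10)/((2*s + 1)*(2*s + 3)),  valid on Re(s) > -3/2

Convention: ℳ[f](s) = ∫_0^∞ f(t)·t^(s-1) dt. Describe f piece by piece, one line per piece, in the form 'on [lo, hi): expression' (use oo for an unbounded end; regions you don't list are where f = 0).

on [0, 1): t**(3/2)
on [1, 3): 2*sqrt(t)

slice at 1, transform all 2 pieces, and sum them
segment [0, 1) carries t**(3/2); integrate it
on [1, 3) integrate f = 2*sqrt(t) against the kernel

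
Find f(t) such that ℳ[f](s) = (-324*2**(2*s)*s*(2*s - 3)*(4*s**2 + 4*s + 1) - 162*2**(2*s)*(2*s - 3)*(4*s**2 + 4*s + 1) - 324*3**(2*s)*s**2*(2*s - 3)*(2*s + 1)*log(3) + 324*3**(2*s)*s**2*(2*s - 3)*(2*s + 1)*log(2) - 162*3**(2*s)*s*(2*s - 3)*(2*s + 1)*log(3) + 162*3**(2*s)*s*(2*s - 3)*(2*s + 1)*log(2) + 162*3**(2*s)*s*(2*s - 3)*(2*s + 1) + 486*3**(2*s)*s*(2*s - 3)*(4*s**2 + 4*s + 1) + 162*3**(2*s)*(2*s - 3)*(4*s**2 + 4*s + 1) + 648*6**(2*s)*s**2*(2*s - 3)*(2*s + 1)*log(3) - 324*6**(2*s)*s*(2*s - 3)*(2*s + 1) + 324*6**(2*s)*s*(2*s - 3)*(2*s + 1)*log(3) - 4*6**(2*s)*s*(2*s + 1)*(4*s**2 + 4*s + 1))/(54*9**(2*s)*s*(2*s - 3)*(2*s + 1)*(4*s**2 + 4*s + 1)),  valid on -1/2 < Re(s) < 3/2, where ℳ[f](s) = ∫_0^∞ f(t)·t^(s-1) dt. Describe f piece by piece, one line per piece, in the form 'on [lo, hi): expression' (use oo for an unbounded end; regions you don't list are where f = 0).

on [0, 4/81): 9*sqrt(t)/2
on [4/81, 1/9): 9*sqrt(t)/2 + 3
on [1/9, 4/9): 9*sqrt(t)*log(9*sqrt(t)/2)/2
on [4/9, oo): 8/(729*t**(3/2))

strip the power substitution: 9*t/2 on [0, 2/9); 9*t/2 + 3 on [2/9, 1/3); 9*t*log(9*t/2)/2 on [1/3, 2/3); …
undo the common scale on t: 3*t on [0, 1/3); 3*t + 3 on [1/3, 1/2); 3*t*log(3*t) on [1/2, 1); …
invert the common scale on t to get t on [0, 1); t + 3 on [1, 3/2); t*log(t) on [3/2, 3); …
split f at 4/81, 1/9, 4/9: ℳ[f](s) collects 4 kernel integrals
segment [0, 4/81) carries 9*sqrt(t)/2; integrate it
∫ (9*sqrt(t)/2 + 3)·t^(s-1) over [4/81, 1/9)
over [1/9, 4/9), the kernel integral of 9*sqrt(t)*log(9*sqrt(t)/2)/2 enters the sum
∫ 8/(729*t**(3/2))·t^(s-1) over [4/9, ∞)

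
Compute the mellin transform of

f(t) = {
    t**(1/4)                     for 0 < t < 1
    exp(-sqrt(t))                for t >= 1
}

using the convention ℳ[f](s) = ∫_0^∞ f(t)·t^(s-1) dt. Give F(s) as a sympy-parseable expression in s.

strip the power substitution: sqrt(t) on [0, 1); exp(-t) on [1, ∞)
along the cuts 1, ℳ[f](s) splits into 2 integrals
over [0, 1), the kernel integral of t**(1/4) enters the sum
over [1, ∞), the kernel integral of exp(-sqrt(t)) enters the sum

2*((4*s + 1)*uppergamma(2*s, 1) + 2)/(4*s + 1)
  Re(s) > -1/4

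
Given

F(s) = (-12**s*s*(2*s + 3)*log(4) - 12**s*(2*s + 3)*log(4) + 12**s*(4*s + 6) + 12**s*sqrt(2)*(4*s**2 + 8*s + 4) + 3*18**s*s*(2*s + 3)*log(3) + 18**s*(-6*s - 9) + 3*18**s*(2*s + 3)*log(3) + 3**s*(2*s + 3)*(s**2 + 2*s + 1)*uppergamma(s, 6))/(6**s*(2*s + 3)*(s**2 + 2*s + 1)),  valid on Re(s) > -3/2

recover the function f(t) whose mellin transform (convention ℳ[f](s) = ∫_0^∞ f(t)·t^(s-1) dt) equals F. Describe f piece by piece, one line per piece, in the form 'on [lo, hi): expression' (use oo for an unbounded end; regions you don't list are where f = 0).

on [0, 2): t**(3/2)
on [2, 3): t*log(t)
on [3, oo): exp(-2*t)

along the cuts 2, 3, ℳ[f](s) splits into 3 integrals
∫ over [0, 2) of t**(3/2)·t^(s-1) joins the sum
on [2, 3) integrate f = t*log(t) against the kernel
segment 3 to ∞ holds exp(-2*t); add its integral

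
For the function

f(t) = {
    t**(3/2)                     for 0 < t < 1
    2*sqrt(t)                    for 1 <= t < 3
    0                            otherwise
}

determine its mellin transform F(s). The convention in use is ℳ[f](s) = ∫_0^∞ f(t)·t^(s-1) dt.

breakpoints 1: one integral from each of the 2 segments
between 0 and 1 the integrand is t**(3/2)·t^(s-1)
between 1 and 3 the integrand is 2*sqrt(t)·t^(s-1)

(4*sqrt(3)*3**s*(2*s + 3) - 4*s - 10)/((2*s + 1)*(2*s + 3))
  Re(s) > -3/2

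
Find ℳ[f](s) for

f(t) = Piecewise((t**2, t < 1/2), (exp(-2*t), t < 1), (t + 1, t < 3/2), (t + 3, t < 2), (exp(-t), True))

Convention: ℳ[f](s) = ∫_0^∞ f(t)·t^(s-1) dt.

linearity at 1/2, 1, 3/2, 2 turns ℳ[f](s) into 5 summed integrals
piece [0, 1/2): integrate t**2 against the kernel
∫ over [1/2, 1) of exp(-2*t)·t^(s-1) joins the sum
∫ (t + 1)·t^(s-1) over [1, 3/2)
segment 3/2 to 2 holds (t + 3); add its integral
piece [2, ∞): integrate exp(-t) against the kernel

(20*2**(2*s)*s*(s + 2) + 12*2**(2*s)*(s + 2) + 4*2**s*s*(s + 1)*(s + 2)*uppergamma(s, 2) - 8*2**s*s*(s + 2) - 4*2**s*(s + 2) - 8*3**s*s*(s + 2) - 8*3**s*(s + 2) + 4*s*(s + 1)*(s + 2)*uppergamma(s, 1) - 4*s*(s + 1)*(s + 2)*uppergamma(s, 2) + s*(s + 1))/(4*2**s*s*(s + 1)*(s + 2))
  Re(s) > -2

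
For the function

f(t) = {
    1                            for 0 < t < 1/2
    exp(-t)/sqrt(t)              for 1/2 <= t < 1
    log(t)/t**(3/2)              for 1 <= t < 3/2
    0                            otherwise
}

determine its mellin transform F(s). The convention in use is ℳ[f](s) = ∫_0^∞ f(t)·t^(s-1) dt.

2**(1/2 - s)*(9*2**(s + 1/2)*s*(-8*s + (2*s - 1)**2 + 8)*uppergamma(s - 1/2, 1/2) - 9*2**(s + 1/2)*s*(-8*s + (2*s - 1)**2 + 8)*uppergamma(s - 1/2, 1) + 36*2**(s + 1/2)*s + 3**(s + 1/2)*s*(2*s - 1)*(-8*log(2) + 8*log(3)) - 16*3**(s + 1/2)*s + 3**(s + 1/2)*s*(-16*log(3) + 16*log(2)) + 9*sqrt(2)*(-8*s + (2*s - 1)**2 + 8))/(18*s*(-8*s + (2*s - 1)**2 + 8))
  Re(s) > 0

back out the shared t-power: 1/sqrt(t) on [0, 1/2); exp(-t)/t on [1/2, 1); log(t)/t**2 on [1, 3/2)
peel off the shared t-power: sqrt(t) on [0, 1/2); exp(-t) on [1/2, 1); log(t)/t on [1, 3/2)
f breaks at 1/2, 1 into 3 integrals to sum
on [0, 1/2) integrate f = 1 against the kernel
piece [1/2, 1): integrate exp(-t)/sqrt(t) against the kernel
on [1, 3/2): add ∫ log(t)/t**(3/2)·t^(s-1) dt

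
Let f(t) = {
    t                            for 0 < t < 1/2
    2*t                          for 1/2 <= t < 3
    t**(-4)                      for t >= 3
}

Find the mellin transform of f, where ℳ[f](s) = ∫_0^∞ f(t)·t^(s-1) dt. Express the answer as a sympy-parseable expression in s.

(970*6**s*s - 3890*6**s - 81*s + 324)/(162*2**s*(s**2 - 3*s - 4))
  -1 < Re(s) < 4

along the cuts 1/2, 3, ℳ[f](s) splits into 3 integrals
piece [0, 1/2): integrate t against the kernel
over [1/2, 3), the kernel integral of 2*t enters the sum
piece [3, ∞): integrate t**(-4) against the kernel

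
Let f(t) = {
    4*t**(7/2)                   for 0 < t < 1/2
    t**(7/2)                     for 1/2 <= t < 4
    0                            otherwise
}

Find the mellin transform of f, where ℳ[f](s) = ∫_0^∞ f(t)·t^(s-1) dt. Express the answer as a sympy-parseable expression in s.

2*(3*2**(-s - 7/2) + 4**(s + 7/2))/(2*s + 7)
  Re(s) > -7/2

summing 2 kernel integrals split by 1/2 yields ℳ[f](s)
on [0, 1/2): add ∫ 4*t**(7/2)·t^(s-1) dt
∫ over [1/2, 4) of t**(7/2)·t^(s-1) joins the sum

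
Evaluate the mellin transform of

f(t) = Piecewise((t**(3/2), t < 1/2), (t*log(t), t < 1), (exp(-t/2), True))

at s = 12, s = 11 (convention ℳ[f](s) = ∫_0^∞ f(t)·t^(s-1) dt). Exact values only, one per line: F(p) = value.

F(12) = -8191/1384448 + sqrt(2)/221184 + log(2)/106496 + 269564629886*exp(-1/2)
F(11) = -455/65536 + sqrt(2)/102400 + log(2)/49152 + 12252937722*exp(-1/2)

summing 3 kernel integrals split by 1/2, 1 yields ℳ[f](s)
[0, 1/2) adds the kernel integral of t**(3/2)
for t in [1/2, 1): the term is ∫ t*log(t)·t^(s-1)
segment [1, ∞) carries exp(-t/2); integrate it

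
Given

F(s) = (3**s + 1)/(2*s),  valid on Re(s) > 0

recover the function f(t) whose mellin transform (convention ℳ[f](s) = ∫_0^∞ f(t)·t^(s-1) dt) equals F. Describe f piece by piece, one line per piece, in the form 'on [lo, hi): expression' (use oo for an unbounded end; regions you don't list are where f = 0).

on [0, 1): 1
on [1, 3): 1/2

cuts at 1: linearity sums the 2 kernel integrals
on [0, 1) integrate f = 1 against the kernel
on [1, 3): add ∫ 1/2·t^(s-1) dt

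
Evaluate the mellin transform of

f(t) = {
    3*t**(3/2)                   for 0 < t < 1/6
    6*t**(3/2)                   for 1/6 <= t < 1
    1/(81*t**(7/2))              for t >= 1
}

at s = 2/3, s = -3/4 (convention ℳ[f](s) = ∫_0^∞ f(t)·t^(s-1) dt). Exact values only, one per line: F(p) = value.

strip the shared t-power: 3*t on [0, 1/6); 6*t on [1/6, 1); 1/(81*t**4) on [1, ∞)
remove the common scale on t first: t on [0, 1/2); 2*t on [1/2, 3); t**(-4) on [3, ∞)
f breaks at 1/6, 1 into 3 integrals to sum
∫ 3*t**(3/2)·t^(s-1) over [0, 1/6)
over [1/6, 1), the kernel integral of 6*t**(3/2) enters the sum
piece [1, ∞): integrate 1/(81*t**(7/2)) against the kernel

F(2/3) = 16550/5967 - 6**(5/6)/156
F(-3/4) = 11020/1377 - 2*6**(1/4)/3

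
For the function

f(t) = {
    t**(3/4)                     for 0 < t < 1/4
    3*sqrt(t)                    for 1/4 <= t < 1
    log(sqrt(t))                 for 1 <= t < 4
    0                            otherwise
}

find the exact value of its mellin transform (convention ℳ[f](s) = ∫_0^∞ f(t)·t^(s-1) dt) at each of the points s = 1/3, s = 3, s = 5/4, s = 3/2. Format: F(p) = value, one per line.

remove the power substitution first: t**(3/2) on [0, 1/2); 3*t on [1/2, 1); log(t) on [1, 2)
slice at 1/4, 1, transform all 3 pieces, and sum them
[0, 1/4) adds the kernel integral of t**(3/4)
∫ 3*sqrt(t)·t^(s-1) over [1/4, 1)
segment [1, 4) carries log(sqrt(t)); integrate it

F(1/3) = -9*2**(2/3)/2 - 9*2**(1/3)/10 + 3*2**(5/6)/26 + 3*2**(2/3)*log(2) + 81/10
F(3) = -1187/448 + sqrt(2)/960 + 64*log(2)/3
F(5/4) = sqrt(2)*(-15536 + 11567*sqrt(2) + 35840*log(2))/11200
F(3/2) = -43/288 + sqrt(2)/72 + 16*log(2)/3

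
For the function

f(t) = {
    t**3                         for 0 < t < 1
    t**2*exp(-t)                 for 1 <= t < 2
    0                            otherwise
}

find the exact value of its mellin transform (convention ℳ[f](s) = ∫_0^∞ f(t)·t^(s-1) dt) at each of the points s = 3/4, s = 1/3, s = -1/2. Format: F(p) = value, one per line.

back out the shared t-power: t on [0, 1); exp(-t) on [1, 2)
decompose at 1; ℳ[f](s) sums the 2 pieces' integrals
on [0, 1): add ∫ t**3·t^(s-1) dt
∫ t**2*exp(-t)·t^(s-1) over [1, 2)

F(3/4) = -uppergamma(11/4, 2) + 4/15 + uppergamma(11/4, 1)
F(1/3) = -uppergamma(7/3, 2) + 3/10 + uppergamma(7/3, 1)
F(-1/2) = -sqrt(2)*exp(-2) - sqrt(pi)*erfc(sqrt(2))/2 + sqrt(pi)*erfc(1)/2 + exp(-1) + 2/5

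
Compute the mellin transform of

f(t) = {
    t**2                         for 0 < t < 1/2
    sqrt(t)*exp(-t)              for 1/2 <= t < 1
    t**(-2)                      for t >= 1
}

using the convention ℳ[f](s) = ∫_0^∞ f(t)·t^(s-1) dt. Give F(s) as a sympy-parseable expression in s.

(-2**(1 - s)/4 + s**2*uppergamma(s + 1/2, 1/2) - s**2*uppergamma(s + 1/2, 1) - s - 4*uppergamma(s + 1/2, 1/2) + 4*uppergamma(s + 1/2, 1) - 2 + s/(4*2**s))/(s**2 - 4)
  -2 < Re(s) < 2

peel off the shared t-power: t**(3/2) on [0, 1/2); exp(-t) on [1/2, 1); t**(-5/2) on [1, ∞)
integrate the 3 segments split at 1/2, 1, then add the results
∫ t**2·t^(s-1) over [0, 1/2)
over [1/2, 1), the kernel integral of sqrt(t)*exp(-t) enters the sum
segment 1 to ∞ holds t**(-2); add its integral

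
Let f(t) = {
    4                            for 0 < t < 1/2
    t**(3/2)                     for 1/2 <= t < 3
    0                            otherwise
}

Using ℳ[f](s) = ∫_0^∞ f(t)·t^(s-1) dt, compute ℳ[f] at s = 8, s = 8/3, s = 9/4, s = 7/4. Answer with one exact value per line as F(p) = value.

F(8) = -sqrt(2)/9728 + 1/512 + 39366*sqrt(3)/19
F(8/3) = -3*2**(5/6)/400 + 3*2**(1/3)/16 + 486*3**(1/6)/25
F(9/4) = -2**(1/4)/60 + 2*2**(3/4)/9 + 36*3**(3/4)/5
F(7/4) = -2**(3/4)/52 + 4*2**(1/4)/7 + 108*3**(1/4)/13

summing 2 kernel integrals split by 1/2 yields ℳ[f](s)
∫ 4·t^(s-1) over [0, 1/2)
between 1/2 and 3 the integrand is t**(3/2)·t^(s-1)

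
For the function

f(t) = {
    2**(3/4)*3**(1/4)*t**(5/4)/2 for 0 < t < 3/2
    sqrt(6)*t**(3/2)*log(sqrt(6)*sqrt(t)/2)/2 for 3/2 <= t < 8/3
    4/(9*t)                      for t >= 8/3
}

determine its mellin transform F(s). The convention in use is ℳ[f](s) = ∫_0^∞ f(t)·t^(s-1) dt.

back out the shared t-power: 2**(3/4)*3**(1/4)*t**(1/4)/2 on [0, 3/2); sqrt(6)*sqrt(t)*log(sqrt(6)*sqrt(t)/2)/2 on [3/2, 8/3); 4/(9*t**2) on [8/3, ∞)
peel off the common scale on t: t**(1/4) on [0, 9/4); sqrt(t)*log(sqrt(t)) on [9/4, 4); t**(-2) on [4, ∞)
invert the power substitution to get sqrt(t) on [0, 3/2); t*log(t) on [3/2, 2); t**(-4) on [2, ∞)
breakpoints 3/2, 8/3: one integral from each of the 3 segments
[0, 3/2) adds the kernel integral of 2**(3/4)*3**(1/4)*t**(5/4)/2
[3/2, 8/3) adds the kernel integral of sqrt(6)*t**(3/2)*log(sqrt(6)*sqrt(t)/2)/2
[8/3, ∞) adds the kernel integral of 4/(9*t)

(128*16**s*(s - 1)*(s + 1)*(4*s + 5)*log(2) + 64*16**s*(s - 1)*(4*s + 5)*log(2) - 16**s*(4*s + 5)*(4*s + 4*(s + 1)**2 + 5) - 64*2**(4*s)*(s - 1)*(4*s + 5) + 27*3**(2*s)*(s - 1)*(4*s + 5) + 18*3**(2*s)*sqrt(6)*(s - 1)*(4*s + 4*(s + 1)**2 + 5) + 9**s*(s - 1)*(s + 1)*(4*s + 5)*(-54*log(3) + 54*log(2)) + 9**s*(s - 1)*(4*s + 5)*(-27*log(3) + 27*log(2)))/(6*6**s*(s - 1)*(4*s + 5)*(4*s + 4*(s + 1)**2 + 5))
  -5/4 < Re(s) < 1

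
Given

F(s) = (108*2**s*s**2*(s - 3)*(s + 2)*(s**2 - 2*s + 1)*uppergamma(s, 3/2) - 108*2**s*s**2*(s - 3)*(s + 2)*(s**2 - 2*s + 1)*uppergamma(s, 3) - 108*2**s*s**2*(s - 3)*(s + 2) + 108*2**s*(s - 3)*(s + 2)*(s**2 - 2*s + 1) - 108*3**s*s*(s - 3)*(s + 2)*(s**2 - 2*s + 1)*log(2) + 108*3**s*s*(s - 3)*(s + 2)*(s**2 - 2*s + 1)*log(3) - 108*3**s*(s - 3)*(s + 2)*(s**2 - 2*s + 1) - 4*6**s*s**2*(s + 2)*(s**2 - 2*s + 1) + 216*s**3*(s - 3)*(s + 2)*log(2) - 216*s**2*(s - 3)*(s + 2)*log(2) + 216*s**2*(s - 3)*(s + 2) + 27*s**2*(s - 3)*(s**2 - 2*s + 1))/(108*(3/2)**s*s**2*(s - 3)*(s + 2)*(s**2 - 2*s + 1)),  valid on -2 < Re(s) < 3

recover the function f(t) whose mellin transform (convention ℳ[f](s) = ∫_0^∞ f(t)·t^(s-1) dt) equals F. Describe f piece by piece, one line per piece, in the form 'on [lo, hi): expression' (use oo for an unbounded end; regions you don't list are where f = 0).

on [0, 2/3): 9*t**2/16
on [2/3, 4/3): 4*log(3*t/4)/(3*t)
on [4/3, 2): log(3*t/4)
on [2, 4): exp(-3*t/4)
on [4, oo): 64/(27*t**3)

undo the common scale on t: t**2/4 on [0, 1); 2*log(t/2)/t on [1, 2); log(t/2) on [2, 3); …
invert the common scale on t to get t**2 on [0, 1/2); log(t)/t on [1/2, 1); log(t) on [1, 3/2); …
linearity at 2/3, 4/3, 2, 4 turns ℳ[f](s) into 5 summed integrals
on [0, 2/3): add ∫ 9*t**2/16·t^(s-1) dt
on [2/3, 4/3): add ∫ 4*log(3*t/4)/(3*t)·t^(s-1) dt
for t in [4/3, 2): the term is ∫ log(3*t/4)·t^(s-1)
the [2, 4) slice contributes ∫ exp(-3*t/4)·t^(s-1) dt
∫ 64/(27*t**3)·t^(s-1) over [4, ∞)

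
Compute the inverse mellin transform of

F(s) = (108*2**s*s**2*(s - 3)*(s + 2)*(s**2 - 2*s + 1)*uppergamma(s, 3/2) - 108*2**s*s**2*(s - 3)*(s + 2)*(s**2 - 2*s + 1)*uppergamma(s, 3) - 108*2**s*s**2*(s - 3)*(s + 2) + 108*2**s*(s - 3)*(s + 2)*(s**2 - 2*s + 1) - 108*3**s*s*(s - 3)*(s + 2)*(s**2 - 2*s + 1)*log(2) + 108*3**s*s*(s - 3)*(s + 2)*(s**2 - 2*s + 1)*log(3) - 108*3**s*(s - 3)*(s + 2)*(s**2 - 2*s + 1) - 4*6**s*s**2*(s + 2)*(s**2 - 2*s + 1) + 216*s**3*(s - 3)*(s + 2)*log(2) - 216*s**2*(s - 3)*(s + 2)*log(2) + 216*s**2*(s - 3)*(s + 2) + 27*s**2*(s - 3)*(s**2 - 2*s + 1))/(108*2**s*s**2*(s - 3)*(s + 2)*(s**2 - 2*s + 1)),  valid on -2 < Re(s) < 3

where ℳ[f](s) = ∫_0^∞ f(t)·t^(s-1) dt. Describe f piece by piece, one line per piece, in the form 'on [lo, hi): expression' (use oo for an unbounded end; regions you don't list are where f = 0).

cuts at 1/2, 1, 3/2, 3: linearity sums the 5 kernel integrals
for t in [0, 1/2): the term is ∫ t**2·t^(s-1)
the [1/2, 1) slice contributes ∫ log(t)/t·t^(s-1) dt
piece [1, 3/2): integrate log(t) against the kernel
segment 3/2 to 3 holds exp(-t); add its integral
over [3, ∞), the kernel integral of t**(-3) enters the sum

on [0, 1/2): t**2
on [1/2, 1): log(t)/t
on [1, 3/2): log(t)
on [3/2, 3): exp(-t)
on [3, oo): t**(-3)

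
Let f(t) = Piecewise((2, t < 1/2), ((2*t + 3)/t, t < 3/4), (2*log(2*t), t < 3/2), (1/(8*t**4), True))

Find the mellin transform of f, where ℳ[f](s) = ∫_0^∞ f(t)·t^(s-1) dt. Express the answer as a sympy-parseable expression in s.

strip the shared t-power: 2*t on [0, 1/2); 2*t + 3 on [1/2, 3/4); 2*t*log(2*t) on [3/4, 3/2); …
the common scale on t comes off first: t on [0, 1); t + 3 on [1, 3/2); t*log(t) on [3/2, 3); …
f breaks at 1/2, 3/4, 3/2 into 4 integrals to sum
on [0, 1/2) integrate f = 2 against the kernel
over [1/2, 3/4), the kernel integral of (2*t + 3)/t enters the sum
on [3/4, 3/2): add ∫ 2*log(2*t)·t^(s-1) dt
on [3/2, ∞) integrate f = 1/(8*t**4) against the kernel

2**(2 - 2*s)*(-162*2**(s - 1)*(s - 4)*(s - 1)*(2*s + (s - 1)**2 - 1) - 162*2**(s - 1)*(s - 4)*(2*s + (s - 1)**2 - 1) - 81*3**(s - 1)*s*(s - 4)*(s - 1)**2*log(3) + 81*3**(s - 1)*s*(s - 4)*(s - 1)**2*log(2) - 81*3**(s - 1)*s*(s - 4)*(s - 1)*log(3) + 81*3**(s - 1)*s*(s - 4)*(s - 1)*log(2) + 81*3**(s - 1)*s*(s - 4)*(s - 1) + 243*3**(s - 1)*(s - 4)*(s - 1)*(2*s + (s - 1)**2 - 1) + 162*3**(s - 1)*(s - 4)*(2*s + (s - 1)**2 - 1) + 162*6**(s - 1)*s*(s - 4)*(s - 1)**2*log(3) - 162*6**(s - 1)*s*(s - 4)*(s - 1) + 162*6**(s - 1)*s*(s - 4)*(s - 1)*log(3) - 2*6**(s - 1)*s*(s - 1)*(2*s + (s - 1)**2 - 1))/(54*s*(s - 4)*(s - 1)*(2*s + (s - 1)**2 - 1))
  0 < Re(s) < 4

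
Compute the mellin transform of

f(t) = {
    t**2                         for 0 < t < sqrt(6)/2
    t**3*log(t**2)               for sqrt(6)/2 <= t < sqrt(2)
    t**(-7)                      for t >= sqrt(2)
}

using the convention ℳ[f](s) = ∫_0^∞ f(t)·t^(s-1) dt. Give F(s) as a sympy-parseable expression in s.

remove the shared t-power first: t on [0, sqrt(6)/2); t**2*log(t**2) on [sqrt(6)/2, sqrt(2)); t**(-8) on [sqrt(2), ∞)
strip the power substitution: sqrt(t) on [0, 3/2); t*log(t) on [3/2, 2); t**(-4) on [2, ∞)
integrate the 3 segments split at sqrt(6)/2, sqrt(2), then add the results
∫ t**2·t^(s-1) over [0, sqrt(6)/2)
on [sqrt(6)/2, sqrt(2)): add ∫ t**3*log(t**2)·t^(s-1) dt
segment [sqrt(2), ∞) carries t**(-7); integrate it

2**(-s/2 - 7/2)*(32*2**s*(s - 7)*(s + 1)*(s + 2)*log(2) + 64*2**s*(s - 7)*(s + 2)*log(2) - 2**s*(s + 2)*(4*s + (s + 1)**2 + 8) - 2**(s + 6)*(s - 7)*(s + 2) + 3**(s/2 + 1/2)*(s - 7)*(s + 1)*(s + 2)*(-12*log(3) + 12*log(2)) + 3**(s/2 + 1/2)*(s - 7)*(s + 2)*(-24*log(3) + 24*log(2)) + 4*3**(s/2 + 1/2)*sqrt(6)*(s - 7)*(4*s + (s + 1)**2 + 8) + 8*3**(s/2 + 3/2)*(s - 7)*(s + 2))/((s - 7)*(s + 2)*(4*s + (s + 1)**2 + 8))
  -2 < Re(s) < 7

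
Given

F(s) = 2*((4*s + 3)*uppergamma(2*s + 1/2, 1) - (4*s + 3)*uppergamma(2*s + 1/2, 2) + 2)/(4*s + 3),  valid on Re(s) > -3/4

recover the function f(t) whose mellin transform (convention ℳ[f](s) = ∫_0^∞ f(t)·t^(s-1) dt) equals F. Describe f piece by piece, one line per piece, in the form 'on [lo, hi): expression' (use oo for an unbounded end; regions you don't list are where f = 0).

undo the power substitution: t**(3/2) on [0, 1); sqrt(t)*exp(-t) on [1, 2)
the shared t-power comes off first: t on [0, 1); exp(-t) on [1, 2)
split f at 1: ℳ[f](s) collects 2 kernel integrals
∫ t**(3/4)·t^(s-1) over [0, 1)
segment [1, 4) carries t**(1/4)*exp(-sqrt(t)); integrate it

on [0, 1): t**(3/4)
on [1, 4): t**(1/4)*exp(-sqrt(t))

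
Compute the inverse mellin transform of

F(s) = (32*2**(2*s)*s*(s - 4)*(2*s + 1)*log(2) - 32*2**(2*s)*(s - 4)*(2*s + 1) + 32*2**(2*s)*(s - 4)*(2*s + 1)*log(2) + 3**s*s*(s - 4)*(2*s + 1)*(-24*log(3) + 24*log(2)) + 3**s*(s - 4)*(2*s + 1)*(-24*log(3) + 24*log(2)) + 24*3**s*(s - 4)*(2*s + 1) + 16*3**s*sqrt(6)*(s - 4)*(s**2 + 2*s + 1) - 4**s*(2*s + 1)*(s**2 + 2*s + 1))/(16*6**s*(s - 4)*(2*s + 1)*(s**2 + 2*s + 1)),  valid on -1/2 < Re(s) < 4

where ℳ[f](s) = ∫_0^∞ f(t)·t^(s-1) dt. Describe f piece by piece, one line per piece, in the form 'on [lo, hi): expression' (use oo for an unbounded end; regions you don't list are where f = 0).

on [0, 1/2): sqrt(3)*sqrt(t)
on [1/2, 2/3): 3*t*log(3*t)
on [2/3, oo): 1/(81*t**4)

undo the common scale on t: sqrt(t) on [0, 3/2); t*log(t) on [3/2, 2); t**(-4) on [2, ∞)
linearity at 1/2, 2/3 turns ℳ[f](s) into 3 summed integrals
for t in [0, 1/2): the term is ∫ sqrt(3)*sqrt(t)·t^(s-1)
piece [1/2, 2/3): integrate 3*t*log(3*t) against the kernel
over [2/3, ∞), the kernel integral of 1/(81*t**4) enters the sum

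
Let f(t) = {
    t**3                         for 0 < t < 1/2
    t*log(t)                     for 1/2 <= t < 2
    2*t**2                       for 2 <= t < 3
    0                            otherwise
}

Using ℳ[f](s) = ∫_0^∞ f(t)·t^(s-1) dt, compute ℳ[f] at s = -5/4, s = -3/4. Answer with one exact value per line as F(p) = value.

undo the shared t-power: t on [0, 1/2); log(t)/t on [1/2, 2); 2 on [2, 3)
reversing the shared t-power: t**2 on [0, 1/2); log(t) on [1/2, 2); 2*t on [2, 3)
integrate the 3 segments split at 1/2, 2, then add the results
on [0, 1/2): add ∫ t**3·t^(s-1) dt
on [1/2, 2): add ∫ t*log(t)·t^(s-1) dt
for t in [2, 3): the term is ∫ 2*t**2·t^(s-1)

F(-5/4) = 2**(1/4)*(-224*sqrt(2) - log(2**(42*sqrt(2) + 84)) + 28*6**(3/4) + 339)/21
F(-3/4) = 2**(3/4)*(-864*sqrt(2) + log(2**(180 + 180*sqrt(2))) + 216*6**(1/4) + 725)/90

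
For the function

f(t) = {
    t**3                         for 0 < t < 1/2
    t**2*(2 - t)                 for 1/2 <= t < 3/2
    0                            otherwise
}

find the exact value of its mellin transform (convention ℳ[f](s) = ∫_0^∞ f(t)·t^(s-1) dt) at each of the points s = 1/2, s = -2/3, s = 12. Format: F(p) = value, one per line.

reversing the shared t-power: t on [0, 1/2); 2 - t on [1/2, 3/2)
split f at 1/2: ℳ[f](s) collects 2 kernel integrals
the [0, 1/2) slice contributes ∫ t**3·t^(s-1) dt
∫ t**2*(2 - t)·t^(s-1) over [1/2, 3/2)

F(1/2) = -9*sqrt(2)/140 + 117*sqrt(6)/280
F(-2/3) = 3*2**(2/3)*(-5 + 12*3**(1/3))/56
F(12) = 8609341/688128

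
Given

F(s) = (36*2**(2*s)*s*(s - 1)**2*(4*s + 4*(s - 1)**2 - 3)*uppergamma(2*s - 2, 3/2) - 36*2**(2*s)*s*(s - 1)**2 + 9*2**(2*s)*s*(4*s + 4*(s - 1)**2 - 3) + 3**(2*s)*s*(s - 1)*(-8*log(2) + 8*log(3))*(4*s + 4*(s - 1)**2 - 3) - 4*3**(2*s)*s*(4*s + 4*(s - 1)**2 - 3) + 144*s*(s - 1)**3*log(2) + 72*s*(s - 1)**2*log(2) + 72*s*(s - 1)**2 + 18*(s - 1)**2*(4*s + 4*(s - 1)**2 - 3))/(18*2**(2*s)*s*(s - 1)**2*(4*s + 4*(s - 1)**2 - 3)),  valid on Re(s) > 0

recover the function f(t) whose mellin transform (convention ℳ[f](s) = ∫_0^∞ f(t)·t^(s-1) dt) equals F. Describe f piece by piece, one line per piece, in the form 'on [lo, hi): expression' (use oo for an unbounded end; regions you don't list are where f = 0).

remove the shared t-power first: t on [0, 1/4); sqrt(t)*log(sqrt(t)) on [1/4, 1); log(sqrt(t)) on [1, 9/4); …
back out the power substitution: t**2 on [0, 1/2); t*log(t) on [1/2, 1); log(t) on [1, 3/2); …
slice at 1/4, 1, 9/4, transform all 4 pieces, and sum them
over [0, 1/4), the kernel integral of 1 enters the sum
segment [1/4, 1) carries log(sqrt(t))/sqrt(t); integrate it
over [1, 9/4), the kernel integral of log(sqrt(t))/t enters the sum
[9/4, ∞) adds the kernel integral of exp(-sqrt(t))/t

on [0, 1/4): 1
on [1/4, 1): log(sqrt(t))/sqrt(t)
on [1, 9/4): log(sqrt(t))/t
on [9/4, oo): exp(-sqrt(t))/t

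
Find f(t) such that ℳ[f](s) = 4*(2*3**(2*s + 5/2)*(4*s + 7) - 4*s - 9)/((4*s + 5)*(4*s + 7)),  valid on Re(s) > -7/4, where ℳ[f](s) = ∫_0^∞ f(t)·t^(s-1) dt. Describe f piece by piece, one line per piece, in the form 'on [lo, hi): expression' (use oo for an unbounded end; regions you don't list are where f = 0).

undo the shared t-power: t**(3/4) on [0, 1); 2*t**(1/4) on [1, 9)
strip the power substitution: t**(3/2) on [0, 1); 2*sqrt(t) on [1, 3)
decompose at 1; ℳ[f](s) sums the 2 pieces' integrals
segment [0, 1) carries t**(7/4); integrate it
between 1 and 9 the integrand is 2*t**(5/4)·t^(s-1)

on [0, 1): t**(7/4)
on [1, 9): 2*t**(5/4)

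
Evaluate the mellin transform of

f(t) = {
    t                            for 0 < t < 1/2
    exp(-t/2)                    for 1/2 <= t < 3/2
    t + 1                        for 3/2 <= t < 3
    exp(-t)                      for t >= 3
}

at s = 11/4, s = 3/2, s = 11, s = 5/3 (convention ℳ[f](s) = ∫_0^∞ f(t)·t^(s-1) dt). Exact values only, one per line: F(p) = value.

cuts at 1/2, 3/2, 3: linearity sums the 4 kernel integrals
∫ t·t^(s-1) over [0, 1/2)
∫ exp(-t/2)·t^(s-1) over [1/2, 3/2)
on [3/2, 3) integrate f = (t + 1) against the kernel
[3, ∞) adds the kernel integral of exp(-t)

F(11/4) = 2**(1/4)*(-2640*sqrt(2)*uppergamma(11/4, 3/4) - 567*3**(3/4) + 11 + 330*2**(3/4)*uppergamma(11/4, 3) + 2640*sqrt(2)*uppergamma(11/4, 1/4) + 3456*6**(3/4))/660
F(3/2) = -19*sqrt(6)/20 - sqrt(6)*exp(-3/4) - sqrt(2)*sqrt(pi)*erfc(sqrt(3)/2) + sqrt(pi)*erfc(sqrt(3))/2 + sqrt(2)/20 + sqrt(3)*exp(-3) + sqrt(2)*exp(-1/4) + sqrt(2)*sqrt(pi)*erfc(1/2) + 28*sqrt(3)/5
F(11) = -8055338729409*exp(-3/4)/512 + 4080204709/67584 + 72865089*exp(-3) + 4885809916361*exp(-1/4)/512
F(5/3) = 2**(1/3)*(-279*3**(2/3) - 640*2**(1/3)*uppergamma(5/3, 3/4) + 15 + 160*2**(2/3)*uppergamma(5/3, 3) + 640*2**(1/3)*uppergamma(5/3, 1/4) + 828*6**(2/3))/320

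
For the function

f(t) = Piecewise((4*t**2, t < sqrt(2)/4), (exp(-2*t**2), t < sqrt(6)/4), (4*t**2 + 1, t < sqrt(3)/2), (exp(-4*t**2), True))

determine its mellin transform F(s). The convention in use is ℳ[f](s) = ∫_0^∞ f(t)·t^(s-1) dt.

(sqrt(2)/4)**s*(2**(s/2)*s*(s + 2)*uppergamma(s/2, 3) + 2**s*s*(s + 2)*uppergamma(s/2, 1/4) - 2**s*s*(s + 2)*uppergamma(s/2, 3/4) - 5*3**(s/2)*s - 4*3**(s/2) + 8*6**(s/2)*s + 4*6**(s/2) + s)/(2*s*(s + 2))
  Re(s) > -2

peel off the common scale on t: t**2 on [0, sqrt(2)/2); exp(-t**2/2) on [sqrt(2)/2, sqrt(6)/2); t**2 + 1 on [sqrt(6)/2, sqrt(3)); …
reversing the power substitution: t on [0, 1/2); exp(-t/2) on [1/2, 3/2); t + 1 on [3/2, 3); …
linearity at sqrt(2)/4, sqrt(6)/4, sqrt(3)/2 turns ℳ[f](s) into 4 summed integrals
[0, sqrt(2)/4) adds the kernel integral of 4*t**2
for t in [sqrt(2)/4, sqrt(6)/4): the term is ∫ exp(-2*t**2)·t^(s-1)
over [sqrt(6)/4, sqrt(3)/2), the kernel integral of (4*t**2 + 1) enters the sum
for t in [sqrt(3)/2, ∞): the term is ∫ exp(-4*t**2)·t^(s-1)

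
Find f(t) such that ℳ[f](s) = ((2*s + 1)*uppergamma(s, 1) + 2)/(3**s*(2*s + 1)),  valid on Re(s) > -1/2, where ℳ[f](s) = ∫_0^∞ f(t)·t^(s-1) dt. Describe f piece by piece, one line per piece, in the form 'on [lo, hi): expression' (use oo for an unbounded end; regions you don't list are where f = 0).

back out the common scale on t: sqrt(t) on [0, 1); exp(-t) on [1, ∞)
summing 2 kernel integrals split by 1/3 yields ℳ[f](s)
∫ over [0, 1/3) of sqrt(3)*sqrt(t)·t^(s-1) joins the sum
on [1/3, ∞): add ∫ exp(-3*t)·t^(s-1) dt

on [0, 1/3): sqrt(3)*sqrt(t)
on [1/3, oo): exp(-3*t)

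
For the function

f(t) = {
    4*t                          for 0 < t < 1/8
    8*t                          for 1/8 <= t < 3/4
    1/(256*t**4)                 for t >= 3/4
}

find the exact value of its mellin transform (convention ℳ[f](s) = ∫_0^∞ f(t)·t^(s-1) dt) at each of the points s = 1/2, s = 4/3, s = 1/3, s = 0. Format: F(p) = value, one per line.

remove the common scale on t first: 2*t on [0, 1/4); 4*t on [1/4, 3/2); 1/(16*t**4) on [3/2, ∞)
remove the common scale on t first: t on [0, 1/2); 2*t on [1/2, 3); t**(-4) on [3, ∞)
treat the 3 regions marked off by 1/8, 3/4 separately and sum
the [0, 1/8) slice contributes ∫ 4*t·t^(s-1) dt
for t in [1/8, 3/4): the term is ∫ 8*t·t^(s-1)
[3/4, ∞) adds the kernel integral of 1/(256*t**4)

F(1/2) = sqrt(2)*(-189 + 2270*sqrt(6))/2268
F(4/3) = -3/224 + 3895*6**(1/3)/4032
F(1/3) = -3/16 + 2675*6**(1/3)/1188
F(0) = 1783/324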